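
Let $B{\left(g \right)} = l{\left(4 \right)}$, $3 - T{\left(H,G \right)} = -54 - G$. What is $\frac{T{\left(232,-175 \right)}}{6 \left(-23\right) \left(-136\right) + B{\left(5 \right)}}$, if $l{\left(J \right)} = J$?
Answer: $- \frac{59}{9386} \approx -0.006286$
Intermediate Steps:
$T{\left(H,G \right)} = 57 + G$ ($T{\left(H,G \right)} = 3 - \left(-54 - G\right) = 3 + \left(54 + G\right) = 57 + G$)
$B{\left(g \right)} = 4$
$\frac{T{\left(232,-175 \right)}}{6 \left(-23\right) \left(-136\right) + B{\left(5 \right)}} = \frac{57 - 175}{6 \left(-23\right) \left(-136\right) + 4} = - \frac{118}{\left(-138\right) \left(-136\right) + 4} = - \frac{118}{18768 + 4} = - \frac{118}{18772} = \left(-118\right) \frac{1}{18772} = - \frac{59}{9386}$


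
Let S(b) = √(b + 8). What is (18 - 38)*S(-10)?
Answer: -20*I*√2 ≈ -28.284*I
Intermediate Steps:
S(b) = √(8 + b)
(18 - 38)*S(-10) = (18 - 38)*√(8 - 10) = -20*I*√2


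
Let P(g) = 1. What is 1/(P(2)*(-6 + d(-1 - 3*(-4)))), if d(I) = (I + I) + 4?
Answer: 1/20 ≈ 0.050000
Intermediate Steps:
d(I) = 4 + 2*I (d(I) = 2*I + 4 = 4 + 2*I)
1/(P(2)*(-6 + d(-1 - 3*(-4)))) = 1/(1*(-6 + (4 + 2*(-1 - 3*(-4))))) = 1/(1*(-6 + (4 + 2*(-1 + 12)))) = 1/(1*(-6 + (4 + 2*11))) = 1/(1*(-6 + (4 + 22))) = 1/(1*(-6 + 26)) = 1/(1*20) = 1/20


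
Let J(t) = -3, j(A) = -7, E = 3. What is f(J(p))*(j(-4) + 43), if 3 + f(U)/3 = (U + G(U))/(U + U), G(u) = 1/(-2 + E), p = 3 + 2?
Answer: -288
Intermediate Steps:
p = 5
G(u) = 1 (G(u) = 1/(-2 + 3) = 1/1 = 1)
f(U) = -9 + 3*(1 + U)/(2*U) (f(U) = -9 + 3*((U + 1)/(U + U)) = -9 + 3*((1 + U)/((2*U))) = -9 + 3*((1 + U)*(1/(2*U))) = -9 + 3*((1 + U)/(2*U)) = -9 + 3*(1 + U)/(2*U))
f(J(p))*(j(-4) + 43) = ((3/2)*(1 - 5*(-3))/(-3))*(-7 + 43) = ((3/2)*(-⅓)*(1 + 15))*36 = ((3/2)*(-⅓)*16)*36 = -8*36 = -288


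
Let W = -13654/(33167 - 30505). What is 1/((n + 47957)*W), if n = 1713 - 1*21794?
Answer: -1331/190309452 ≈ -6.9939e-6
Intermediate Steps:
n = -20081 (n = 1713 - 21794 = -20081)
W = -6827/1331 (W = -13654/2662 = -13654*1/2662 = -6827/1331 ≈ -5.1292)
1/((n + 47957)*W) = 1/((-20081 + 47957)*(-6827/1331)) = -1331/6827/27876 = (1/27876)*(-1331/6827) = -1331/190309452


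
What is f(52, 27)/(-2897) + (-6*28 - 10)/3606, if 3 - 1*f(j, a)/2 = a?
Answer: -171289/5223291 ≈ -0.032793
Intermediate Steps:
f(j, a) = 6 - 2*a
f(52, 27)/(-2897) + (-6*28 - 10)/3606 = (6 - 2*27)/(-2897) + (-6*28 - 10)/3606 = (6 - 54)*(-1/2897) + (-168 - 10)*(1/3606) = -48*(-1/2897) - 178*1/3606 = 48/2897 - 89/1803 = -171289/5223291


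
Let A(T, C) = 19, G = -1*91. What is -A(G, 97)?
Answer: -19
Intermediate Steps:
G = -91
-A(G, 97) = -1*19 = -19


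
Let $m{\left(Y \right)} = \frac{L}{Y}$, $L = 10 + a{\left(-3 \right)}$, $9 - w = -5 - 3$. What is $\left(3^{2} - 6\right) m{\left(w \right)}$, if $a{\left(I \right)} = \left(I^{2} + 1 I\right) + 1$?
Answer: $3$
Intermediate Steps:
$a{\left(I \right)} = 1 + I + I^{2}$ ($a{\left(I \right)} = \left(I^{2} + I\right) + 1 = \left(I + I^{2}\right) + 1 = 1 + I + I^{2}$)
$w = 17$ ($w = 9 - \left(-5 - 3\right) = 9 - -8 = 9 + 8 = 17$)
$L = 17$ ($L = 10 + \left(1 - 3 + \left(-3\right)^{2}\right) = 10 + \left(1 - 3 + 9\right) = 10 + 7 = 17$)
$m{\left(Y \right)} = \frac{17}{Y}$
$\left(3^{2} - 6\right) m{\left(w \right)} = \left(3^{2} - 6\right) \frac{17}{17} = \left(9 - 6\right) 17 \cdot \frac{1}{17} = 3 \cdot 1 = 3$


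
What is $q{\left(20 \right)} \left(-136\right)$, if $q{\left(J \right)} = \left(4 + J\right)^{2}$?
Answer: $-78336$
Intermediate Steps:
$q{\left(20 \right)} \left(-136\right) = \left(4 + 20\right)^{2} \left(-136\right) = 24^{2} \left(-136\right) = 576 \left(-136\right) = -78336$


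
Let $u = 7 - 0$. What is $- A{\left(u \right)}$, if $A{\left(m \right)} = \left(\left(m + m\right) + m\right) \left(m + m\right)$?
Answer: $-294$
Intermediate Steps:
$u = 7$ ($u = 7 + 0 = 7$)
$A{\left(m \right)} = 6 m^{2}$ ($A{\left(m \right)} = \left(2 m + m\right) 2 m = 3 m 2 m = 6 m^{2}$)
$- A{\left(u \right)} = - 6 \cdot 7^{2} = - 6 \cdot 49 = \left(-1\right) 294 = -294$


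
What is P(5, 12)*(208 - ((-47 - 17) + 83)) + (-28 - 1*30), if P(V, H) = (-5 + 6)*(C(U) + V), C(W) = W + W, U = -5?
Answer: -1003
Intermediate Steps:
C(W) = 2*W
P(V, H) = -10 + V (P(V, H) = (-5 + 6)*(2*(-5) + V) = 1*(-10 + V) = -10 + V)
P(5, 12)*(208 - ((-47 - 17) + 83)) + (-28 - 1*30) = (-10 + 5)*(208 - ((-47 - 17) + 83)) + (-28 - 1*30) = -5*(208 - (-64 + 83)) + (-28 - 30) = -5*(208 - 1*19) - 58 = -5*(208 - 19) - 58 = -5*189 - 58 = -945 - 58 = -1003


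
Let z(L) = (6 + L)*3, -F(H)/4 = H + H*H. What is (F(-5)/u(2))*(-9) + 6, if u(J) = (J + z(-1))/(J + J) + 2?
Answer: 606/5 ≈ 121.20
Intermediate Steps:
F(H) = -4*H - 4*H**2 (F(H) = -4*(H + H*H) = -4*(H + H**2) = -4*H - 4*H**2)
z(L) = 18 + 3*L
u(J) = 2 + (15 + J)/(2*J) (u(J) = (J + (18 + 3*(-1)))/(J + J) + 2 = (J + (18 - 3))/((2*J)) + 2 = (J + 15)*(1/(2*J)) + 2 = (15 + J)*(1/(2*J)) + 2 = (15 + J)/(2*J) + 2 = 2 + (15 + J)/(2*J))
(F(-5)/u(2))*(-9) + 6 = ((-4*(-5)*(1 - 5))/(((5/2)*(3 + 2)/2)))*(-9) + 6 = ((-4*(-5)*(-4))/(((5/2)*(1/2)*5)))*(-9) + 6 = -80/25/4*(-9) + 6 = -80*4/25*(-9) + 6 = -64/5*(-9) + 6 = 576/5 + 6 = 606/5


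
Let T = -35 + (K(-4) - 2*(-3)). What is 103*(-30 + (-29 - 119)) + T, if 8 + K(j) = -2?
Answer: -18373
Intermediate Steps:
K(j) = -10 (K(j) = -8 - 2 = -10)
T = -39 (T = -35 + (-10 - 2*(-3)) = -35 + (-10 + 6) = -35 - 4 = -39)
103*(-30 + (-29 - 119)) + T = 103*(-30 + (-29 - 119)) - 39 = 103*(-30 - 148) - 39 = 103*(-178) - 39 = -18334 - 39 = -18373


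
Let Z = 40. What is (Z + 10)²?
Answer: 2500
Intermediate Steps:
(Z + 10)² = (40 + 10)² = 50² = 2500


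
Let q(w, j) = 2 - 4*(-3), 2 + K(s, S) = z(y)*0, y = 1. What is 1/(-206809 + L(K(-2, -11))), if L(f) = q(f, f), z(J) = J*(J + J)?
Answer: -1/206795 ≈ -4.8357e-6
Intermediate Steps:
z(J) = 2*J**2 (z(J) = J*(2*J) = 2*J**2)
K(s, S) = -2 (K(s, S) = -2 + (2*1**2)*0 = -2 + (2*1)*0 = -2 + 2*0 = -2 + 0 = -2)
q(w, j) = 14 (q(w, j) = 2 + 12 = 14)
L(f) = 14
1/(-206809 + L(K(-2, -11))) = 1/(-206809 + 14) = 1/(-206795) = -1/206795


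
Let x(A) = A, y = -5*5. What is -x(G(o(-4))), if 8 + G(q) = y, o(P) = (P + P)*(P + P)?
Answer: 33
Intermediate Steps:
o(P) = 4*P² (o(P) = (2*P)*(2*P) = 4*P²)
y = -25
G(q) = -33 (G(q) = -8 - 25 = -33)
-x(G(o(-4))) = -1*(-33) = 33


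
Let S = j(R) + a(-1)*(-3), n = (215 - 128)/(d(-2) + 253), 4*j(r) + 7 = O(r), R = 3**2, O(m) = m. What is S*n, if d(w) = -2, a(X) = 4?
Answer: -2001/502 ≈ -3.9861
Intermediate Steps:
R = 9
j(r) = -7/4 + r/4
n = 87/251 (n = (215 - 128)/(-2 + 253) = 87/251 ≈ 0.34661)
S = -23/2 (S = (-7/4 + (1/4)*9) + 4*(-3) = (-7/4 + 9/4) - 12 = 1/2 - 12 = -23/2 ≈ -11.500)
S*n = -23/2*87/251 = -2001/502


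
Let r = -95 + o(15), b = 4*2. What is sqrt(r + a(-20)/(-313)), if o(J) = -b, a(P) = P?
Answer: I*sqrt(10084547)/313 ≈ 10.146*I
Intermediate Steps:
b = 8
o(J) = -8 (o(J) = -1*8 = -8)
r = -103 (r = -95 - 8 = -103)
sqrt(r + a(-20)/(-313)) = sqrt(-103 - 20/(-313)) = sqrt(-103 - 20*(-1/313)) = sqrt(-103 + 20/313) = sqrt(-32219/313) = I*sqrt(10084547)/313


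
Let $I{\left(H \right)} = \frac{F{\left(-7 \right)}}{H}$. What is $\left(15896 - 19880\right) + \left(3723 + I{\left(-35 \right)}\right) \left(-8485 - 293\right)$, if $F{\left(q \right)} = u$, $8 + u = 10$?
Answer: $- \frac{163419882}{5} \approx -3.2684 \cdot 10^{7}$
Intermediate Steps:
$u = 2$ ($u = -8 + 10 = 2$)
$F{\left(q \right)} = 2$
$I{\left(H \right)} = \frac{2}{H}$
$\left(15896 - 19880\right) + \left(3723 + I{\left(-35 \right)}\right) \left(-8485 - 293\right) = \left(15896 - 19880\right) + \left(3723 + \frac{2}{-35}\right) \left(-8485 - 293\right) = -3984 + \left(3723 + 2 \left(- \frac{1}{35}\right)\right) \left(-8778\right) = -3984 + \left(3723 - \frac{2}{35}\right) \left(-8778\right) = -3984 + \frac{130303}{35} \left(-8778\right) = -3984 - \frac{163399962}{5} = - \frac{163419882}{5}$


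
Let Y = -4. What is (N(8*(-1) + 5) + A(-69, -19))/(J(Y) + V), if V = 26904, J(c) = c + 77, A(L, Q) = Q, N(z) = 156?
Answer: 137/26977 ≈ 0.0050784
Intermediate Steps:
J(c) = 77 + c
(N(8*(-1) + 5) + A(-69, -19))/(J(Y) + V) = (156 - 19)/((77 - 4) + 26904) = 137/(73 + 26904) = 137/26977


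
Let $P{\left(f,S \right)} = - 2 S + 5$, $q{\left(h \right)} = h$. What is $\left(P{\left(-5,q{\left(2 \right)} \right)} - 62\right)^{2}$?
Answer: $3721$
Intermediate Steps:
$P{\left(f,S \right)} = 5 - 2 S$
$\left(P{\left(-5,q{\left(2 \right)} \right)} - 62\right)^{2} = \left(\left(5 - 4\right) - 62\right)^{2} = \left(1 - 62\right)^{2} = \left(-61\right)^{2} = 3721$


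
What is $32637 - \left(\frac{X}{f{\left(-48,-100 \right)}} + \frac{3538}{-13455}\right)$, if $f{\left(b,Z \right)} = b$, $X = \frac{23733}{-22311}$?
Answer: $\frac{17417813943727}{533679120} \approx 32637.0$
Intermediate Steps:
$X = - \frac{2637}{2479}$ ($X = 23733 \left(- \frac{1}{22311}\right) = - \frac{2637}{2479} \approx -1.0637$)
$32637 - \left(\frac{X}{f{\left(-48,-100 \right)}} + \frac{3538}{-13455}\right) = 32637 - \left(- \frac{2637}{2479 \left(-48\right)} + \frac{3538}{-13455}\right) = 32637 - \left(\left(- \frac{2637}{2479}\right) \left(- \frac{1}{48}\right) + 3538 \left(- \frac{1}{13455}\right)\right) = 32637 - \left(\frac{879}{39664} - \frac{3538}{13455}\right) = 32637 - - \frac{128504287}{533679120} = 32637 + \frac{128504287}{533679120} = \frac{17417813943727}{533679120}$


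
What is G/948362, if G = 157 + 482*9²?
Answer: 39199/948362 ≈ 0.041333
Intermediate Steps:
G = 39199 (G = 157 + 482*81 = 157 + 39042 = 39199)
G/948362 = 39199/948362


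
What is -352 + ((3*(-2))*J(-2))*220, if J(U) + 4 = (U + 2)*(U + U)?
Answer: 4928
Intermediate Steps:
J(U) = -4 + 2*U*(2 + U) (J(U) = -4 + (U + 2)*(U + U) = -4 + (2 + U)*(2*U) = -4 + 2*U*(2 + U))
-352 + ((3*(-2))*J(-2))*220 = -352 + ((3*(-2))*(-4 + 2*(-2)**2 + 4*(-2)))*220 = -352 - 6*(-4 + 2*4 - 8)*220 = -352 - 6*(-4 + 8 - 8)*220 = -352 - 6*(-4)*220 = -352 + 24*220 = -352 + 5280 = 4928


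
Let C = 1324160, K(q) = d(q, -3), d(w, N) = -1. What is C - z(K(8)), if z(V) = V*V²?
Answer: 1324161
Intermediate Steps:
K(q) = -1
z(V) = V³
C - z(K(8)) = 1324160 - 1*(-1)³ = 1324160 - 1*(-1) = 1324160 + 1 = 1324161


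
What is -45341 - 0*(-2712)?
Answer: -45341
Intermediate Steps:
-45341 - 0*(-2712) = -45341 - 1*0 = -45341 + 0 = -45341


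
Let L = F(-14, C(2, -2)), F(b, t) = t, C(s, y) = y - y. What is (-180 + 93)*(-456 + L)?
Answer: 39672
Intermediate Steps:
C(s, y) = 0
L = 0
(-180 + 93)*(-456 + L) = (-180 + 93)*(-456 + 0) = -87*(-456) = 39672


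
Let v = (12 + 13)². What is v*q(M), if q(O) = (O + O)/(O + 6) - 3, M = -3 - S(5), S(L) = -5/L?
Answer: -2500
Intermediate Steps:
v = 625 (v = 25² = 625)
M = -2 (M = -3 - (-5)/5 = -3 - 1*(-1) = -3 + 1 = -2)
q(O) = -3 + 2*O/(6 + O) (q(O) = (2*O)/(6 + O) - 3 = 2*O/(6 + O) - 3 = -3 + 2*O/(6 + O))
v*q(M) = 625*((-18 - 1*(-2))/(6 - 2)) = 625*((-18 + 2)/4) = 625*((¼)*(-16)) = 625*(-4) = -2500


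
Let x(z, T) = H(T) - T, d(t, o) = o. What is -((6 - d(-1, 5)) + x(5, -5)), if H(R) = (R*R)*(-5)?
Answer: 119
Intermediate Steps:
H(R) = -5*R² (H(R) = R²*(-5) = -5*R²)
x(z, T) = -T - 5*T² (x(z, T) = -5*T² - T = -T - 5*T²)
-((6 - d(-1, 5)) + x(5, -5)) = -((6 - 1*5) - 5*(-1 - 5*(-5))) = -((6 - 5) - 5*(-1 + 25)) = -(1 - 5*24) = -(1 - 120) = -1*(-119) = 119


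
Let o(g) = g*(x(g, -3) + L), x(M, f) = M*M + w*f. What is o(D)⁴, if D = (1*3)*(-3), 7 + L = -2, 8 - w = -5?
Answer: 7780827681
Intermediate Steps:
w = 13 (w = 8 - 1*(-5) = 8 + 5 = 13)
x(M, f) = M² + 13*f (x(M, f) = M*M + 13*f = M² + 13*f)
L = -9 (L = -7 - 2 = -9)
D = -9 (D = 3*(-3) = -9)
o(g) = g*(-48 + g²) (o(g) = g*((g² + 13*(-3)) - 9) = g*((g² - 39) - 9) = g*((-39 + g²) - 9) = g*(-48 + g²))
o(D)⁴ = (-9*(-48 + (-9)²))⁴ = (-9*(-48 + 81))⁴ = (-9*33)⁴ = (-297)⁴ = 7780827681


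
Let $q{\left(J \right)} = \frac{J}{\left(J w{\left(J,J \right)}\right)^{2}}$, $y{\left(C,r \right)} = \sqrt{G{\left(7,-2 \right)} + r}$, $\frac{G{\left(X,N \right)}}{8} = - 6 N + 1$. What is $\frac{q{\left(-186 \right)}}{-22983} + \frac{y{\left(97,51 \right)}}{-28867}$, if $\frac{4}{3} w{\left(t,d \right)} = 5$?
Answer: $\frac{8}{480919275} - \frac{\sqrt{155}}{28867} \approx -0.00043127$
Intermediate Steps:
$w{\left(t,d \right)} = \frac{15}{4}$ ($w{\left(t,d \right)} = \frac{3}{4} \cdot 5 = \frac{15}{4}$)
$G{\left(X,N \right)} = 8 - 48 N$ ($G{\left(X,N \right)} = 8 \left(- 6 N + 1\right) = 8 \left(1 - 6 N\right) = 8 - 48 N$)
$y{\left(C,r \right)} = \sqrt{104 + r}$ ($y{\left(C,r \right)} = \sqrt{\left(8 - -96\right) + r} = \sqrt{\left(8 + 96\right) + r} = \sqrt{104 + r}$)
$q{\left(J \right)} = \frac{16}{225 J}$ ($q{\left(J \right)} = \frac{J}{\left(J \frac{15}{4}\right)^{2}} = \frac{J}{\left(\frac{15 J}{4}\right)^{2}} = \frac{J}{\frac{225}{16} J^{2}} = J \frac{16}{225 J^{2}} = \frac{16}{225 J}$)
$\frac{q{\left(-186 \right)}}{-22983} + \frac{y{\left(97,51 \right)}}{-28867} = \frac{\frac{16}{225} \frac{1}{-186}}{-22983} + \frac{\sqrt{104 + 51}}{-28867} = \frac{16}{225} \left(- \frac{1}{186}\right) \left(- \frac{1}{22983}\right) + \sqrt{155} \left(- \frac{1}{28867}\right) = \left(- \frac{8}{20925}\right) \left(- \frac{1}{22983}\right) - \frac{\sqrt{155}}{28867} = \frac{8}{480919275} - \frac{\sqrt{155}}{28867}$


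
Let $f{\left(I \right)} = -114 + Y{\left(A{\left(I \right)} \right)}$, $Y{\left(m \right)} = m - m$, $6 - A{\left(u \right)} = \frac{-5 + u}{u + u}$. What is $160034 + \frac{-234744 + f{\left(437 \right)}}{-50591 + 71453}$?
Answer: $\frac{556399075}{3477} \approx 1.6002 \cdot 10^{5}$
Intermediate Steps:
$A{\left(u \right)} = 6 - \frac{-5 + u}{2 u}$ ($A{\left(u \right)} = 6 - \frac{-5 + u}{u + u} = 6 - \frac{-5 + u}{2 u}$)
$Y{\left(m \right)} = 0$
$f{\left(I \right)} = -114$ ($f{\left(I \right)} = -114 + 0 = -114$)
$160034 + \frac{-234744 + f{\left(437 \right)}}{-50591 + 71453} = 160034 + \frac{-234744 - 114}{-50591 + 71453} = 160034 - \frac{234858}{20862} = 160034 - \frac{39143}{3477} = \frac{556399075}{3477}$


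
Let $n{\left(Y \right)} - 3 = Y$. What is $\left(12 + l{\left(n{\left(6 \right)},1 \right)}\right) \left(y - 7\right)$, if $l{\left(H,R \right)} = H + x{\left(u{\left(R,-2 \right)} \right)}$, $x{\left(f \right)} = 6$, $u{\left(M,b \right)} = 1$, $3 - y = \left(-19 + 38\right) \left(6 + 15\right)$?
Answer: $-10881$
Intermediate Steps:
$n{\left(Y \right)} = 3 + Y$
$y = -396$ ($y = 3 - \left(-19 + 38\right) \left(6 + 15\right) = 3 - 19 \cdot 21 = 3 - 399 = -396$)
$l{\left(H,R \right)} = 6 + H$ ($l{\left(H,R \right)} = H + 6 = 6 + H$)
$\left(12 + l{\left(n{\left(6 \right)},1 \right)}\right) \left(y - 7\right) = \left(12 + \left(6 + \left(3 + 6\right)\right)\right) \left(-396 - 7\right) = \left(12 + \left(6 + 9\right)\right) \left(-403\right) = \left(12 + 15\right) \left(-403\right) = 27 \left(-403\right) = -10881$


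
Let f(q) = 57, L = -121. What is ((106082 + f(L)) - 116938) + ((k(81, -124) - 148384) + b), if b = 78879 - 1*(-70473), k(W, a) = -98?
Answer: -9929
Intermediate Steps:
b = 149352 (b = 78879 + 70473 = 149352)
((106082 + f(L)) - 116938) + ((k(81, -124) - 148384) + b) = ((106082 + 57) - 116938) + ((-98 - 148384) + 149352) = (106139 - 116938) + (-148482 + 149352) = -10799 + 870 = -9929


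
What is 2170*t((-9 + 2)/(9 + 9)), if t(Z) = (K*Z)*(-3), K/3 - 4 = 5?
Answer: 68355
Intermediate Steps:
K = 27 (K = 12 + 3*5 = 12 + 15 = 27)
t(Z) = -81*Z (t(Z) = (27*Z)*(-3) = -81*Z)
2170*t((-9 + 2)/(9 + 9)) = 2170*(-81*(-9 + 2)/(9 + 9)) = 2170*(-(-567)/18) = 2170*(-81*(-7/18)) = 2170*(63/2) = 68355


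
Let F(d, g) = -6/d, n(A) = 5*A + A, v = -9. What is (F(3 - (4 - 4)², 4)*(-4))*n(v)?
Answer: -432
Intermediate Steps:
n(A) = 6*A
(F(3 - (4 - 4)², 4)*(-4))*n(v) = (-6/(3 - (4 - 4)²)*(-4))*(6*(-9)) = (-6/(3 - 1*0²)*(-4))*(-54) = (-6/(3 - 1*0)*(-4))*(-54) = (-6/(3 + 0)*(-4))*(-54) = (-6/3*(-4))*(-54) = (-6*⅓*(-4))*(-54) = -2*(-4)*(-54) = 8*(-54) = -432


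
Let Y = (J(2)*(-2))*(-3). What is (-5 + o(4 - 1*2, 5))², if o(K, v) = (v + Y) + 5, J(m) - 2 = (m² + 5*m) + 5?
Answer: 17161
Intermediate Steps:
J(m) = 7 + m² + 5*m (J(m) = 2 + ((m² + 5*m) + 5) = 2 + (5 + m² + 5*m) = 7 + m² + 5*m)
Y = 126 (Y = ((7 + 2² + 5*2)*(-2))*(-3) = ((7 + 4 + 10)*(-2))*(-3) = (21*(-2))*(-3) = -42*(-3) = 126)
o(K, v) = 131 + v (o(K, v) = (v + 126) + 5 = (126 + v) + 5 = 131 + v)
(-5 + o(4 - 1*2, 5))² = (-5 + (131 + 5))² = (-5 + 136)² = 131² = 17161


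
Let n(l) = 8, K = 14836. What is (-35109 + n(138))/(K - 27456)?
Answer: 35101/12620 ≈ 2.7814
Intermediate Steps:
(-35109 + n(138))/(K - 27456) = (-35109 + 8)/(14836 - 27456) = -35101/(-12620) = -35101*(-1/12620) = 35101/12620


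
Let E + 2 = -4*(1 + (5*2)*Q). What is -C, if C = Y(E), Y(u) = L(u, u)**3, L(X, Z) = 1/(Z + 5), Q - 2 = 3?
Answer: 1/8120601 ≈ 1.2314e-7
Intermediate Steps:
Q = 5 (Q = 2 + 3 = 5)
L(X, Z) = 1/(5 + Z)
E = -206 (E = -2 - 4*(1 + (5*2)*5) = -2 - 4*(1 + 10*5) = -2 - 4*(1 + 50) = -2 - 4*51 = -2 - 204 = -206)
Y(u) = (5 + u)**(-3) (Y(u) = (1/(5 + u))**3 = (5 + u)**(-3))
C = -1/8120601 (C = (5 - 206)**(-3) = (-201)**(-3) = -1/8120601 ≈ -1.2314e-7)
-C = -1*(-1/8120601) = 1/8120601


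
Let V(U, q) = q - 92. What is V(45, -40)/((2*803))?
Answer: -6/73 ≈ -0.082192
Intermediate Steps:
V(U, q) = -92 + q
V(45, -40)/((2*803)) = (-92 - 40)/((2*803)) = -132/1606 = -132*1/1606 = -6/73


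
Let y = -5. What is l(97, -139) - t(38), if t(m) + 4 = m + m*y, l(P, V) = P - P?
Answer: 156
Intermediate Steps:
l(P, V) = 0
t(m) = -4 - 4*m (t(m) = -4 + (m + m*(-5)) = -4 + (m - 5*m) = -4 - 4*m)
l(97, -139) - t(38) = 0 - (-4 - 4*38) = 0 - (-4 - 152) = 0 - 1*(-156) = 0 + 156 = 156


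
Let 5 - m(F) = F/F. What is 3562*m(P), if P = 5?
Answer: 14248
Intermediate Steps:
m(F) = 4 (m(F) = 5 - F/F = 5 - 1*1 = 5 - 1 = 4)
3562*m(P) = 3562*4 = 14248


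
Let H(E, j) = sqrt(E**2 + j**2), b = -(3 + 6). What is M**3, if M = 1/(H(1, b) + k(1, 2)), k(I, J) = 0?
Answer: sqrt(82)/6724 ≈ 0.0013467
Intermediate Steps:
b = -9 (b = -1*9 = -9)
M = sqrt(82)/82 (M = 1/(sqrt(1**2 + (-9)**2) + 0) = 1/(sqrt(1 + 81) + 0) = 1/(sqrt(82) + 0) = 1/(sqrt(82)) = sqrt(82)/82 ≈ 0.11043)
M**3 = (sqrt(82)/82)**3 = sqrt(82)/6724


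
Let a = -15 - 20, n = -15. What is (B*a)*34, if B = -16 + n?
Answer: 36890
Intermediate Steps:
B = -31 (B = -16 - 15 = -31)
a = -35
(B*a)*34 = -31*(-35)*34 = 1085*34 = 36890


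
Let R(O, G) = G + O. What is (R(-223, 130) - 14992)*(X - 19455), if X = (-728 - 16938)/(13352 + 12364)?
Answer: 3773682048955/12858 ≈ 2.9349e+8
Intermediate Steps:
X = -8833/12858 (X = -17666/25716 = -17666*1/25716 = -8833/12858 ≈ -0.68696)
(R(-223, 130) - 14992)*(X - 19455) = ((130 - 223) - 14992)*(-8833/12858 - 19455) = (-93 - 14992)*(-250161223/12858) = -15085*(-250161223/12858) = 3773682048955/12858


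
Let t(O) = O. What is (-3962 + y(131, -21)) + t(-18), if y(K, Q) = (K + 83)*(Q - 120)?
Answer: -34154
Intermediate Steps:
y(K, Q) = (-120 + Q)*(83 + K) (y(K, Q) = (83 + K)*(-120 + Q) = (-120 + Q)*(83 + K))
(-3962 + y(131, -21)) + t(-18) = (-3962 + (-9960 - 120*131 + 83*(-21) + 131*(-21))) - 18 = (-3962 + (-9960 - 15720 - 1743 - 2751)) - 18 = (-3962 - 30174) - 18 = -34136 - 18 = -34154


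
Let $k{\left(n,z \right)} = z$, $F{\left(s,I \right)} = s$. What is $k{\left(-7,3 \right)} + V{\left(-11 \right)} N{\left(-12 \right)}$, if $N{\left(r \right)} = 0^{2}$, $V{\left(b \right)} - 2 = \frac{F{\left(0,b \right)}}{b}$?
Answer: $3$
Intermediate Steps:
$V{\left(b \right)} = 2$ ($V{\left(b \right)} = 2 + \frac{0}{b} = 2 + 0 = 2$)
$N{\left(r \right)} = 0$
$k{\left(-7,3 \right)} + V{\left(-11 \right)} N{\left(-12 \right)} = 3 + 2 \cdot 0 = 3 + 0 = 3$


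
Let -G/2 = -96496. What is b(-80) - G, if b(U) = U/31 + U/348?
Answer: -520507004/2697 ≈ -1.9299e+5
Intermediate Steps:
G = 192992 (G = -2*(-96496) = 192992)
b(U) = 379*U/10788 (b(U) = U*(1/31) + U*(1/348) = U/31 + U/348 = 379*U/10788)
b(-80) - G = (379/10788)*(-80) - 1*192992 = -7580/2697 - 192992 = -520507004/2697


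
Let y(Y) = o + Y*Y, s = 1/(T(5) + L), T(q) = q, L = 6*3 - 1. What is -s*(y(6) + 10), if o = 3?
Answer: -49/22 ≈ -2.2273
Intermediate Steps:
L = 17 (L = 18 - 1 = 17)
s = 1/22 (s = 1/(5 + 17) = 1/22 ≈ 0.045455)
y(Y) = 3 + Y² (y(Y) = 3 + Y*Y = 3 + Y²)
-s*(y(6) + 10) = -((3 + 6²) + 10)/22 = -((3 + 36) + 10)/22 = -(39 + 10)/22 = -49/22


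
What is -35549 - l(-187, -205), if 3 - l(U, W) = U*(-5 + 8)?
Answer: -36113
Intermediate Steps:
l(U, W) = 3 - 3*U (l(U, W) = 3 - U*(-5 + 8) = 3 - U*3 = 3 - 3*U)
-35549 - l(-187, -205) = -35549 - (3 - 3*(-187)) = -35549 - (3 + 561) = -35549 - 1*564 = -35549 - 564 = -36113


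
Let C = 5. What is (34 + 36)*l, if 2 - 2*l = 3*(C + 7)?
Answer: -1190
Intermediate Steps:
l = -17 (l = 1 - 3*(5 + 7)/2 = 1 - 3*12/2 = 1 - 1/2*36 = 1 - 18 = -17)
(34 + 36)*l = (34 + 36)*(-17) = 70*(-17) = -1190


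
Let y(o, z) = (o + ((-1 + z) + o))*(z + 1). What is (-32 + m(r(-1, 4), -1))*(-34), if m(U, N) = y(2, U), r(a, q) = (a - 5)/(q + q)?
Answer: 8551/8 ≈ 1068.9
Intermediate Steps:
r(a, q) = (-5 + a)/(2*q) (r(a, q) = (-5 + a)/((2*q)) = (-5 + a)*(1/(2*q)) = (-5 + a)/(2*q))
y(o, z) = (1 + z)*(-1 + z + 2*o) (y(o, z) = (o + (-1 + o + z))*(1 + z) = (-1 + z + 2*o)*(1 + z) = (1 + z)*(-1 + z + 2*o))
m(U, N) = 3 + U**2 + 4*U (m(U, N) = -1 + U**2 + 2*2 + 2*2*U = -1 + U**2 + 4 + 4*U = 3 + U**2 + 4*U)
(-32 + m(r(-1, 4), -1))*(-34) = (-32 + (3 + ((1/2)*(-5 - 1)/4)**2 + 4*((1/2)*(-5 - 1)/4)))*(-34) = (-32 + (3 + ((1/2)*(1/4)*(-6))**2 + 4*((1/2)*(1/4)*(-6))))*(-34) = (-32 + (3 + (-3/4)**2 + 4*(-3/4)))*(-34) = (-32 + (3 + 9/16 - 3))*(-34) = (-32 + 9/16)*(-34) = -503/16*(-34) = 8551/8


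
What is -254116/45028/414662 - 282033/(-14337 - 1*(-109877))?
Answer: -658246923201541/222983200901180 ≈ -2.9520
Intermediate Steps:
-254116/45028/414662 - 282033/(-14337 - 1*(-109877)) = -254116*1/45028*(1/414662) - 282033/(-14337 + 109877) = -63529/11257*1/414662 - 282033/95540 = -63529/4667850134 - 282033*1/95540 = -63529/4667850134 - 282033/95540 = -658246923201541/222983200901180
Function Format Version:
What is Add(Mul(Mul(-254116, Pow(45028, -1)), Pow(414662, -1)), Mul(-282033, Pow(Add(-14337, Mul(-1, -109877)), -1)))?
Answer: Rational(-658246923201541, 222983200901180) ≈ -2.9520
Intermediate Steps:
Add(Mul(Mul(-254116, Pow(45028, -1)), Pow(414662, -1)), Mul(-282033, Pow(Add(-14337, Mul(-1, -109877)), -1))) = Add(Mul(Mul(-254116, Rational(1, 45028)), Rational(1, 414662)), Mul(-282033, Pow(Add(-14337, 109877), -1))) = Add(Mul(Rational(-63529, 11257), Rational(1, 414662)), Mul(-282033, Pow(95540, -1))) = Add(Rational(-63529, 4667850134), Mul(-282033, Rational(1, 95540))) = Add(Rational(-63529, 4667850134), Rational(-282033, 95540)) = Rational(-658246923201541, 222983200901180)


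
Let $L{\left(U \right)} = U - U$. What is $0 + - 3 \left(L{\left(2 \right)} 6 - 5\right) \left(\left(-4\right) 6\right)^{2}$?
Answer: $8640$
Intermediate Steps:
$L{\left(U \right)} = 0$
$0 + - 3 \left(L{\left(2 \right)} 6 - 5\right) \left(\left(-4\right) 6\right)^{2} = 0 + - 3 \left(0 \cdot 6 - 5\right) \left(\left(-4\right) 6\right)^{2} = 0 + - 3 \left(0 - 5\right) \left(-24\right)^{2} = 0 + \left(-3\right) \left(-5\right) 576 = 0 + 15 \cdot 576 = 0 + 8640 = 8640$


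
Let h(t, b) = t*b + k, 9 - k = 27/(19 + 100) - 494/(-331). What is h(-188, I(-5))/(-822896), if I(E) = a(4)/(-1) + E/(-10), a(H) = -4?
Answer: 8259079/8103262636 ≈ 0.0010192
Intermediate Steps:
I(E) = 4 - E/10 (I(E) = -4/(-1) + E/(-10) = -4*(-1) + E*(-1/10) = 4 - E/10)
k = 286778/39389 (k = 9 - (27/(19 + 100) - 494/(-331)) = 9 - (27/119 - 494*(-1/331)) = 9 - (27*(1/119) + 494/331) = 9 - (27/119 + 494/331) = 9 - 1*67723/39389 = 9 - 67723/39389 = 286778/39389 ≈ 7.2807)
h(t, b) = 286778/39389 + b*t (h(t, b) = t*b + 286778/39389 = b*t + 286778/39389 = 286778/39389 + b*t)
h(-188, I(-5))/(-822896) = (286778/39389 + (4 - 1/10*(-5))*(-188))/(-822896) = (286778/39389 + (4 + 1/2)*(-188))*(-1/822896) = (286778/39389 + (9/2)*(-188))*(-1/822896) = (286778/39389 - 846)*(-1/822896) = -33036316/39389*(-1/822896) = 8259079/8103262636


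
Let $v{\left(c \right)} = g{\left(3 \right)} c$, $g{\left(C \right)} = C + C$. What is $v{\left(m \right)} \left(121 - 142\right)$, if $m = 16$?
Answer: $-2016$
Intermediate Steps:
$g{\left(C \right)} = 2 C$
$v{\left(c \right)} = 6 c$ ($v{\left(c \right)} = 2 \cdot 3 c = 6 c$)
$v{\left(m \right)} \left(121 - 142\right) = 6 \cdot 16 \left(121 - 142\right) = 96 \left(-21\right) = -2016$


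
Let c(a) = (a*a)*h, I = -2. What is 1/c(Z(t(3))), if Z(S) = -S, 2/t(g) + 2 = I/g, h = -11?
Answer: -16/99 ≈ -0.16162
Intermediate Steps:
t(g) = 2/(-2 - 2/g)
c(a) = -11*a**2 (c(a) = (a*a)*(-11) = a**2*(-11) = -11*a**2)
1/c(Z(t(3))) = 1/(-11*9/(1 + 3)**2) = 1/(-11*(-(-1)*3/4)**2) = 1/(-11*(-1*(-3/4))**2) = 1/(-11*(3/4)**2) = 1/(-11*9/16) = 1/(-99/16) = -16/99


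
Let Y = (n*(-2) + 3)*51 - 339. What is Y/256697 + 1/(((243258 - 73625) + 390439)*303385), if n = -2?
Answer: 3058514243657/43617298050592840 ≈ 7.0122e-5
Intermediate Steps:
Y = 18 (Y = (-2*(-2) + 3)*51 - 339 = (4 + 3)*51 - 339 = 7*51 - 339 = 357 - 339 = 18)
Y/256697 + 1/(((243258 - 73625) + 390439)*303385) = 18/256697 + 1/(((243258 - 73625) + 390439)*303385) = 18*(1/256697) + (1/303385)/(169633 + 390439) = 18/256697 + (1/303385)/560072 = 18/256697 + (1/560072)*(1/303385) = 18/256697 + 1/169917443720 = 3058514243657/43617298050592840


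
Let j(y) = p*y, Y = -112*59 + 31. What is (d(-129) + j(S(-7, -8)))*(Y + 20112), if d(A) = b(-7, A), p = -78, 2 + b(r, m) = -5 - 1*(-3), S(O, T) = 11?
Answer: -11667170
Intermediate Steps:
b(r, m) = -4 (b(r, m) = -2 + (-5 - 1*(-3)) = -2 + (-5 + 3) = -2 - 2 = -4)
d(A) = -4
Y = -6577 (Y = -6608 + 31 = -6577)
j(y) = -78*y
(d(-129) + j(S(-7, -8)))*(Y + 20112) = (-4 - 78*11)*(-6577 + 20112) = (-4 - 858)*13535 = -862*13535 = -11667170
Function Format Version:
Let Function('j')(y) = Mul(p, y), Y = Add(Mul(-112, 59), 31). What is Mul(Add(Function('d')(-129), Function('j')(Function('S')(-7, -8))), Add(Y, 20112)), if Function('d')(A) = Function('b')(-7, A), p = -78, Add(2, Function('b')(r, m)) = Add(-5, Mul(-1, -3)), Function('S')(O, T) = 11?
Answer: -11667170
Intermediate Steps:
Function('b')(r, m) = -4 (Function('b')(r, m) = Add(-2, Add(-5, Mul(-1, -3))) = Add(-2, Add(-5, 3)) = Add(-2, -2) = -4)
Function('d')(A) = -4
Y = -6577 (Y = Add(-6608, 31) = -6577)
Function('j')(y) = Mul(-78, y)
Mul(Add(Function('d')(-129), Function('j')(Function('S')(-7, -8))), Add(Y, 20112)) = Mul(Add(-4, Mul(-78, 11)), Add(-6577, 20112)) = Mul(Add(-4, -858), 13535) = Mul(-862, 13535) = -11667170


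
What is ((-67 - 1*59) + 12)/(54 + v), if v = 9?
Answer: -38/21 ≈ -1.8095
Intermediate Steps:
((-67 - 1*59) + 12)/(54 + v) = ((-67 - 1*59) + 12)/(54 + 9) = ((-67 - 59) + 12)/63 = (-126 + 12)/63 = (1/63)*(-114) = -38/21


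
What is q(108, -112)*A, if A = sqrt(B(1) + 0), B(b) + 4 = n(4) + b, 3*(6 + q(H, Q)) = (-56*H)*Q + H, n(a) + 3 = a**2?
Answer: 225822*sqrt(10) ≈ 7.1411e+5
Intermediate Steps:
n(a) = -3 + a**2
q(H, Q) = -6 + H/3 - 56*H*Q/3 (q(H, Q) = -6 + ((-56*H)*Q + H)/3 = -6 + (-56*H*Q + H)/3 = -6 + (H - 56*H*Q)/3 = -6 + (H/3 - 56*H*Q/3) = -6 + H/3 - 56*H*Q/3)
B(b) = 9 + b (B(b) = -4 + ((-3 + 4**2) + b) = -4 + ((-3 + 16) + b) = -4 + (13 + b) = 9 + b)
A = sqrt(10) (A = sqrt((9 + 1) + 0) = sqrt(10 + 0) = sqrt(10) ≈ 3.1623)
q(108, -112)*A = (-6 + (1/3)*108 - 56/3*108*(-112))*sqrt(10) = (-6 + 36 + 225792)*sqrt(10) = 225822*sqrt(10)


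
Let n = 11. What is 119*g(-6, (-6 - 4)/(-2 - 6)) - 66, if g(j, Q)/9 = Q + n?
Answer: 52215/4 ≈ 13054.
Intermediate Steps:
g(j, Q) = 99 + 9*Q (g(j, Q) = 9*(Q + 11) = 9*(11 + Q) = 99 + 9*Q)
119*g(-6, (-6 - 4)/(-2 - 6)) - 66 = 119*(99 + 9*((-6 - 4)/(-2 - 6))) - 66 = 119*(99 + 9*(-10/(-8))) - 66 = 119*(99 + 9*(-10*(-⅛))) - 66 = 119*(99 + 9*(5/4)) - 66 = 119*(99 + 45/4) - 66 = 119*(441/4) - 66 = 52479/4 - 66 = 52215/4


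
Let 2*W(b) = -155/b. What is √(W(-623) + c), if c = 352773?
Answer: √547685919998/1246 ≈ 593.95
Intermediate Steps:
W(b) = -155/(2*b) (W(b) = (-155/b)/2 = -155/(2*b))
√(W(-623) + c) = √(-155/2/(-623) + 352773) = √(-155/2*(-1/623) + 352773) = √(155/1246 + 352773) = √(439555313/1246) = √547685919998/1246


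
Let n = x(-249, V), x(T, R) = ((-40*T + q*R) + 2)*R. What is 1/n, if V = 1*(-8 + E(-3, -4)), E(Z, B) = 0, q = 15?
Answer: -1/78736 ≈ -1.2701e-5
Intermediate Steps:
V = -8 (V = 1*(-8 + 0) = 1*(-8) = -8)
x(T, R) = R*(2 - 40*T + 15*R) (x(T, R) = ((-40*T + 15*R) + 2)*R = (2 - 40*T + 15*R)*R = R*(2 - 40*T + 15*R))
n = -78736 (n = -8*(2 - 40*(-249) + 15*(-8)) = -8*(2 + 9960 - 120) = -8*9842 = -78736)
1/n = 1/(-78736) = -1/78736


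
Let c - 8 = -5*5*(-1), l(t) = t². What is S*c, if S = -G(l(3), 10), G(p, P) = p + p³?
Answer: -24354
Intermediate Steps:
S = -738 (S = -(3² + (3²)³) = -(9 + 9³) = -(9 + 729) = -1*738 = -738)
c = 33 (c = 8 - 5*5*(-1) = 8 - 25*(-1) = 8 + 25 = 33)
S*c = -738*33 = -24354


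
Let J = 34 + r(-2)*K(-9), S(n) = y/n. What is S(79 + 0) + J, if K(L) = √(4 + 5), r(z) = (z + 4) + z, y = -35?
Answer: 2651/79 ≈ 33.557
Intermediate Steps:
r(z) = 4 + 2*z (r(z) = (4 + z) + z = 4 + 2*z)
K(L) = 3 (K(L) = √9 = 3)
S(n) = -35/n
J = 34 (J = 34 + (4 + 2*(-2))*3 = 34 + (4 - 4)*3 = 34 + 0*3 = 34 + 0 = 34)
S(79 + 0) + J = -35/(79 + 0) + 34 = -35/79 + 34 = 2651/79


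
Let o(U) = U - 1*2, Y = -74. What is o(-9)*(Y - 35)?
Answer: 1199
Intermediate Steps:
o(U) = -2 + U (o(U) = U - 2 = -2 + U)
o(-9)*(Y - 35) = (-2 - 9)*(-74 - 35) = -11*(-109) = 1199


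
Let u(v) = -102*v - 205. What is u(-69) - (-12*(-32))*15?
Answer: 1073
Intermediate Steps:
u(v) = -205 - 102*v
u(-69) - (-12*(-32))*15 = (-205 - 102*(-69)) - (-12*(-32))*15 = (-205 + 7038) - 384*15 = 6833 - 1*5760 = 6833 - 5760 = 1073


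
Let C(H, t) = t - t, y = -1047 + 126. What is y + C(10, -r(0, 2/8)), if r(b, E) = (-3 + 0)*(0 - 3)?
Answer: -921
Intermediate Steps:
r(b, E) = 9 (r(b, E) = -3*(-3) = 9)
y = -921
C(H, t) = 0
y + C(10, -r(0, 2/8)) = -921 + 0 = -921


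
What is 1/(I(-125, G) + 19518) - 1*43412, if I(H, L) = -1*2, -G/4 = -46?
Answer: -847228591/19516 ≈ -43412.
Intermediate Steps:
G = 184 (G = -4*(-46) = 184)
I(H, L) = -2
1/(I(-125, G) + 19518) - 1*43412 = 1/(-2 + 19518) - 1*43412 = 1/19516 - 43412 = -847228591/19516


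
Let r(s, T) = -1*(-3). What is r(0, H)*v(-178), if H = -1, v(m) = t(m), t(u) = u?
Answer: -534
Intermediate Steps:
v(m) = m
r(s, T) = 3
r(0, H)*v(-178) = 3*(-178) = -534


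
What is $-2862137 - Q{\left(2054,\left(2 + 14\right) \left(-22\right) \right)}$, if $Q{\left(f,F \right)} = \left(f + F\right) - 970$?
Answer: $-2862869$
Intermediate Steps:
$Q{\left(f,F \right)} = -970 + F + f$ ($Q{\left(f,F \right)} = \left(F + f\right) - 970 = -970 + F + f$)
$-2862137 - Q{\left(2054,\left(2 + 14\right) \left(-22\right) \right)} = -2862137 - \left(-970 + \left(2 + 14\right) \left(-22\right) + 2054\right) = -2862137 - \left(-970 + 16 \left(-22\right) + 2054\right) = -2862137 - \left(-970 - 352 + 2054\right) = -2862137 - 732 = -2862869$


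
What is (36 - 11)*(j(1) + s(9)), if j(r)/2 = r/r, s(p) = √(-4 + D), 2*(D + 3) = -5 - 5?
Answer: 50 + 50*I*√3 ≈ 50.0 + 86.603*I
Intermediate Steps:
D = -8 (D = -3 + (-5 - 5)/2 = -3 + (½)*(-10) = -3 - 5 = -8)
s(p) = 2*I*√3 (s(p) = √(-4 - 8) = √(-12) = 2*I*√3)
j(r) = 2 (j(r) = 2*(r/r) = 2*1 = 2)
(36 - 11)*(j(1) + s(9)) = (36 - 11)*(2 + 2*I*√3) = 25*(2 + 2*I*√3) = 50 + 50*I*√3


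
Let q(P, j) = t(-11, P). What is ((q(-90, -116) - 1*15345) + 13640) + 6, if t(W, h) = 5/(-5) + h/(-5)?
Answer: -1682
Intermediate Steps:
t(W, h) = -1 - h/5 (t(W, h) = 5*(-⅕) + h*(-⅕) = -1 - h/5)
q(P, j) = -1 - P/5
((q(-90, -116) - 1*15345) + 13640) + 6 = (((-1 - ⅕*(-90)) - 1*15345) + 13640) + 6 = (((-1 + 18) - 15345) + 13640) + 6 = ((17 - 15345) + 13640) + 6 = (-15328 + 13640) + 6 = -1688 + 6 = -1682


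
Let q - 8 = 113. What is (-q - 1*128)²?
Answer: 62001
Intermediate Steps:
q = 121 (q = 8 + 113 = 121)
(-q - 1*128)² = (-1*121 - 1*128)² = (-121 - 128)² = (-249)² = 62001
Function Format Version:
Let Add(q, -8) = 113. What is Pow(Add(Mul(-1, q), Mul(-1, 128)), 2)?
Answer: 62001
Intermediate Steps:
q = 121 (q = Add(8, 113) = 121)
Pow(Add(Mul(-1, q), Mul(-1, 128)), 2) = Pow(Add(Mul(-1, 121), Mul(-1, 128)), 2) = Pow(Add(-121, -128), 2) = Pow(-249, 2) = 62001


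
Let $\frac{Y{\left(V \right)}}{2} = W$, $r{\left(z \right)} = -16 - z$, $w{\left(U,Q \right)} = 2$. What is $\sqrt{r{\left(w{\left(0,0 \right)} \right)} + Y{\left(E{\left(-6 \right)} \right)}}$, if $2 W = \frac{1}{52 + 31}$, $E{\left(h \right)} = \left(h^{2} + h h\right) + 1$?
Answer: $\frac{i \sqrt{123919}}{83} \approx 4.2412 i$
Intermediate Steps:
$E{\left(h \right)} = 1 + 2 h^{2}$ ($E{\left(h \right)} = \left(h^{2} + h^{2}\right) + 1 = 2 h^{2} + 1 = 1 + 2 h^{2}$)
$W = \frac{1}{166}$ ($W = \frac{1}{2 \left(52 + 31\right)} = \frac{1}{2 \cdot 83} = \frac{1}{2} \cdot \frac{1}{83} = \frac{1}{166} \approx 0.0060241$)
$Y{\left(V \right)} = \frac{1}{83}$ ($Y{\left(V \right)} = 2 \cdot \frac{1}{166} = \frac{1}{83}$)
$\sqrt{r{\left(w{\left(0,0 \right)} \right)} + Y{\left(E{\left(-6 \right)} \right)}} = \sqrt{\left(-16 - 2\right) + \frac{1}{83}} = \sqrt{-18 + \frac{1}{83}} = \sqrt{- \frac{1493}{83}} = \frac{i \sqrt{123919}}{83}$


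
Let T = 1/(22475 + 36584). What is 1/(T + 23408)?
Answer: 59059/1382453073 ≈ 4.2720e-5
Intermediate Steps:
T = 1/59059 ≈ 1.6932e-5
1/(T + 23408) = 1/(1/59059 + 23408) = 1/(1382453073/59059) = 59059/1382453073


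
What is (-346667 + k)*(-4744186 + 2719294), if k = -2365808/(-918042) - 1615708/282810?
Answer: 5062594079578657837212/7211984945 ≈ 7.0197e+11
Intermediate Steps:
k = -22617045646/7211984945 (k = -2365808*(-1/918042) - 1615708*1/282810 = 1182904/459021 - 807854/141405 = -22617045646/7211984945 ≈ -3.1360)
(-346667 + k)*(-4744186 + 2719294) = (-346667 - 22617045646/7211984945)*(-4744186 + 2719294) = -2500179801973961/7211984945*(-2024892) = 5062594079578657837212/7211984945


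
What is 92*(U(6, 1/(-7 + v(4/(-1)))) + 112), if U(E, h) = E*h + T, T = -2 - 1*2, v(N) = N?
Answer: 108744/11 ≈ 9885.8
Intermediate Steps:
T = -4 (T = -2 - 2 = -4)
U(E, h) = -4 + E*h (U(E, h) = E*h - 4 = -4 + E*h)
92*(U(6, 1/(-7 + v(4/(-1)))) + 112) = 92*((-4 + 6/(-7 + 4/(-1))) + 112) = 92*((-4 + 6/(-7 + 4*(-1))) + 112) = 92*((-4 + 6/(-7 - 4)) + 112) = 92*((-4 + 6/(-11)) + 112) = 92*((-4 + 6*(-1/11)) + 112) = 92*((-4 - 6/11) + 112) = 92*(-50/11 + 112) = 92*(1182/11) = 108744/11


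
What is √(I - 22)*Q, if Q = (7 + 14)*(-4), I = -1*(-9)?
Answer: -84*I*√13 ≈ -302.87*I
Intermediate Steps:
I = 9
Q = -84 (Q = 21*(-4) = -84)
√(I - 22)*Q = √(9 - 22)*(-84) = √(-13)*(-84) = (I*√13)*(-84) = -84*I*√13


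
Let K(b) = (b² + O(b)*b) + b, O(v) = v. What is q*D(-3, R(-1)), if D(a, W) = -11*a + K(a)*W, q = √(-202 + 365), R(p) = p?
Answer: 18*√163 ≈ 229.81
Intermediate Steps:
q = √163 ≈ 12.767
K(b) = b + 2*b² (K(b) = (b² + b*b) + b = (b² + b²) + b = 2*b² + b = b + 2*b²)
D(a, W) = -11*a + W*a*(1 + 2*a) (D(a, W) = -11*a + (a*(1 + 2*a))*W = -11*a + W*a*(1 + 2*a))
q*D(-3, R(-1)) = √163*(-3*(-11 - (1 + 2*(-3)))) = √163*(-3*(-11 - (1 - 6))) = √163*(-3*(-11 - 1*(-5))) = √163*(-3*(-11 + 5)) = √163*(-3*(-6)) = √163*18 = 18*√163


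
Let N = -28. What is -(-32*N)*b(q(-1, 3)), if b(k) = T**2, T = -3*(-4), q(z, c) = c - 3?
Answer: -129024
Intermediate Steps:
q(z, c) = -3 + c
T = 12
b(k) = 144 (b(k) = 12**2 = 144)
-(-32*N)*b(q(-1, 3)) = -(-32*(-28))*144 = -896*144 = -1*129024 = -129024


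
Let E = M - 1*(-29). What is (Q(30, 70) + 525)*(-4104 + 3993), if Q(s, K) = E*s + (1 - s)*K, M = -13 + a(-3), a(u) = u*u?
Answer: 83805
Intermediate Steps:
a(u) = u**2
M = -4 (M = -13 + (-3)**2 = -13 + 9 = -4)
E = 25 (E = -4 - 1*(-29) = -4 + 29 = 25)
Q(s, K) = 25*s + K*(1 - s) (Q(s, K) = 25*s + (1 - s)*K = 25*s + K*(1 - s))
(Q(30, 70) + 525)*(-4104 + 3993) = ((70 + 25*30 - 1*70*30) + 525)*(-4104 + 3993) = ((70 + 750 - 2100) + 525)*(-111) = (-1280 + 525)*(-111) = -755*(-111) = 83805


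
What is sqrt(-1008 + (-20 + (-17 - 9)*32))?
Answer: 2*I*sqrt(465) ≈ 43.128*I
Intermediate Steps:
sqrt(-1008 + (-20 + (-17 - 9)*32)) = sqrt(-1008 + (-20 - 26*32)) = sqrt(-1008 + (-20 - 832)) = sqrt(-1008 - 852) = sqrt(-1860) = 2*I*sqrt(465)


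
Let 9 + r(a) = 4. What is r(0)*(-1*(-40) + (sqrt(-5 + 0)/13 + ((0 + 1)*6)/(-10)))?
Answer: -197 - 5*I*sqrt(5)/13 ≈ -197.0 - 0.86003*I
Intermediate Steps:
r(a) = -5 (r(a) = -9 + 4 = -5)
r(0)*(-1*(-40) + (sqrt(-5 + 0)/13 + ((0 + 1)*6)/(-10))) = -5*(-1*(-40) + (sqrt(-5 + 0)/13 + ((0 + 1)*6)/(-10))) = -5*(40 + (sqrt(-5)*(1/13) + (1*6)*(-1/10))) = -5*(40 + ((I*sqrt(5))*(1/13) + 6*(-1/10))) = -5*(40 + (I*sqrt(5)/13 - 3/5)) = -5*(40 + (-3/5 + I*sqrt(5)/13)) = -5*(197/5 + I*sqrt(5)/13) = -197 - 5*I*sqrt(5)/13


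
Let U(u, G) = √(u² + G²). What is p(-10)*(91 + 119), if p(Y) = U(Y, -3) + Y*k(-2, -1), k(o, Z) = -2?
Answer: 4200 + 210*√109 ≈ 6392.5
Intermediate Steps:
U(u, G) = √(G² + u²)
p(Y) = √(9 + Y²) - 2*Y (p(Y) = √((-3)² + Y²) + Y*(-2) = √(9 + Y²) - 2*Y)
p(-10)*(91 + 119) = (√(9 + (-10)²) - 2*(-10))*(91 + 119) = (√(9 + 100) + 20)*210 = (√109 + 20)*210 = (20 + √109)*210 = 4200 + 210*√109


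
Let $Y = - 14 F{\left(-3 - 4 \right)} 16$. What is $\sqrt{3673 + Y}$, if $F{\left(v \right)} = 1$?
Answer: $\sqrt{3449} \approx 58.728$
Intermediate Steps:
$Y = -224$ ($Y = \left(-14\right) 1 \cdot 16 = \left(-14\right) 16 = -224$)
$\sqrt{3673 + Y} = \sqrt{3673 - 224} = \sqrt{3449}$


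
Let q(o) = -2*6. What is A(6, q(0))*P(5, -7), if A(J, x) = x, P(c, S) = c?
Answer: -60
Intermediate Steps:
q(o) = -12
A(6, q(0))*P(5, -7) = -12*5 = -60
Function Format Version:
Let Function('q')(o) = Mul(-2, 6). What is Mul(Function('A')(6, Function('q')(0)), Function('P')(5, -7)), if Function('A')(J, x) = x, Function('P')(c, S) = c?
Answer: -60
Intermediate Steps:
Function('q')(o) = -12
Mul(Function('A')(6, Function('q')(0)), Function('P')(5, -7)) = Mul(-12, 5) = -60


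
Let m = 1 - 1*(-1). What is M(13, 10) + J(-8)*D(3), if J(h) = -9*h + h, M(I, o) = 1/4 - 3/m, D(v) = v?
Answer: 763/4 ≈ 190.75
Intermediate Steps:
m = 2 (m = 1 + 1 = 2)
M(I, o) = -5/4 (M(I, o) = 1/4 - 3/2 = 1*(¼) - 3*½ = ¼ - 3/2 = -5/4)
J(h) = -8*h
M(13, 10) + J(-8)*D(3) = -5/4 - 8*(-8)*3 = -5/4 + 64*3 = -5/4 + 192 = 763/4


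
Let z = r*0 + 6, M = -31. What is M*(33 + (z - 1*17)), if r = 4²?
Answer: -682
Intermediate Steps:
r = 16
z = 6 (z = 16*0 + 6 = 0 + 6 = 6)
M*(33 + (z - 1*17)) = -31*(33 + (6 - 1*17)) = -31*(33 + (6 - 17)) = -31*(33 - 11) = -31*22 = -682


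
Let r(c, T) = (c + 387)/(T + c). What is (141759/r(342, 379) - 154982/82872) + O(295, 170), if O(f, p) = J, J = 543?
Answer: 52486992797/372924 ≈ 1.4074e+5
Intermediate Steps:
r(c, T) = (387 + c)/(T + c)
O(f, p) = 543
(141759/r(342, 379) - 154982/82872) + O(295, 170) = (141759/(((387 + 342)/(379 + 342))) - 154982/82872) + 543 = (141759/((729/721)) - 154982*1/82872) + 543 = (141759/(((1/721)*729)) - 77491/41436) + 543 = (141759/(729/721) - 77491/41436) + 543 = (141759*(721/729) - 77491/41436) + 543 = (11356471/81 - 77491/41436) + 543 = 52284495065/372924 + 543 = 52486992797/372924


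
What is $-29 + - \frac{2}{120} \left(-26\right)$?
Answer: $- \frac{857}{30} \approx -28.567$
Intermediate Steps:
$-29 + - \frac{2}{120} \left(-26\right) = -29 + \left(-2\right) \frac{1}{120} \left(-26\right) = -29 - - \frac{13}{30} = -29 + \frac{13}{30} = - \frac{857}{30}$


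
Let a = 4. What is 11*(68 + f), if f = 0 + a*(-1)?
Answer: 704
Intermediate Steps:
f = -4 (f = 0 + 4*(-1) = 0 - 4 = -4)
11*(68 + f) = 11*(68 - 4) = 11*64 = 704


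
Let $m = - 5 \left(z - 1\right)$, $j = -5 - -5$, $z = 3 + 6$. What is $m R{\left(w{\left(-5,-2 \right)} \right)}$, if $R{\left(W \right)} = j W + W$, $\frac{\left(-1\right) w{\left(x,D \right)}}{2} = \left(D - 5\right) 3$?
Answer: $-1680$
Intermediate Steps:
$z = 9$
$w{\left(x,D \right)} = 30 - 6 D$ ($w{\left(x,D \right)} = - 2 \left(D - 5\right) 3 = - 2 \left(-5 + D\right) 3 = - 2 \left(-15 + 3 D\right) = 30 - 6 D$)
$j = 0$ ($j = -5 + 5 = 0$)
$m = -40$ ($m = - 5 \left(9 - 1\right) = \left(-5\right) 8 = -40$)
$R{\left(W \right)} = W$ ($R{\left(W \right)} = 0 W + W = 0 + W = W$)
$m R{\left(w{\left(-5,-2 \right)} \right)} = - 40 \left(30 - -12\right) = - 40 \left(30 + 12\right) = \left(-40\right) 42 = -1680$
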